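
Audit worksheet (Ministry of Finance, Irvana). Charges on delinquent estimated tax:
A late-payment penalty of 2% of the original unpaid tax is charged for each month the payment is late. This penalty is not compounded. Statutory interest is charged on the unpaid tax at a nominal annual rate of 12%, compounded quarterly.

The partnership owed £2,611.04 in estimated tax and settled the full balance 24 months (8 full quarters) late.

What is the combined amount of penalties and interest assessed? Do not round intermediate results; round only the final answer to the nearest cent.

£1,949.85

Late-payment penalty: 24 × 2% × £2,611.04 = £1,253.30…
Interest (12%/yr ÷ 4 = 3%/quarter): £2,611.04 × ((1 + 0.03)^8 − 1) = £696.5474…
Penalties + interest = £1,253.2992 + £696.5474… = £1,949.85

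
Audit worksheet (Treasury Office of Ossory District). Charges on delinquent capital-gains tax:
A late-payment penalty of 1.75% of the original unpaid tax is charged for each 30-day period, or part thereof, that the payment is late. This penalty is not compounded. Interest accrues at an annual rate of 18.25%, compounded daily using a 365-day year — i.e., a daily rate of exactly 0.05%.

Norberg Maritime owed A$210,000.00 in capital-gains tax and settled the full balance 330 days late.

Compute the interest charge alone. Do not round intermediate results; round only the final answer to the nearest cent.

A$37,662.34

Interest: A$210,000.00 × ((1 + 0.0005)^330 − 1) = A$210,000.00 × 0.17934449… = A$37,662.3421…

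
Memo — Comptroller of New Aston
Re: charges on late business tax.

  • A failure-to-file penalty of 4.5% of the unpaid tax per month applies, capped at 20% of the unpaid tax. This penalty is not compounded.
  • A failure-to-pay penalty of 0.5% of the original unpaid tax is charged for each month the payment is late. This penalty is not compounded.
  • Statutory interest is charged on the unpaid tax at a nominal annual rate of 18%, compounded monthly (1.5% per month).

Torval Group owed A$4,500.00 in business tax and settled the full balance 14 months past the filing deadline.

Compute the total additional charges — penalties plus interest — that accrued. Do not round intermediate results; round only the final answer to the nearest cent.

Failure-to-file: 14 × 4.5% × A$4,500.00 = A$2,835.00, capped at 20% × A$4,500.00 = A$900.00
Failure-to-pay penalty: 14 × 0.5% × A$4,500.00 = A$315.00
Interest: A$4,500.00 × ((1 + 0.015)^14 − 1) = A$4,500.00 × 0.2317557… = A$1,042.9008…
Penalties + interest = A$1,215.0000 + A$1,042.9008… = A$2,257.90

A$2,257.90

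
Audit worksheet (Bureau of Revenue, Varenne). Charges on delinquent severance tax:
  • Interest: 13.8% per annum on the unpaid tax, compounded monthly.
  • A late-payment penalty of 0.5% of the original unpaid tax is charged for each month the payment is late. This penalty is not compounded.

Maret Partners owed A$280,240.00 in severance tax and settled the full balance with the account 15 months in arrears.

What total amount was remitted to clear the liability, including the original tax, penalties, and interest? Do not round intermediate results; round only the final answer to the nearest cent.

A$353,691.67

Late-payment penalty = 0.5% × A$280,240.00 × 15 mo = A$21,018.00
Interest (13.8%/yr ÷ 12 = 1.15%/month): A$280,240.00 × ((1 + 0.0115)^15 − 1) = A$52,433.6712…
Total = A$280,240.00 + A$21,018.0000 + A$52,433.6712… = A$353,691.67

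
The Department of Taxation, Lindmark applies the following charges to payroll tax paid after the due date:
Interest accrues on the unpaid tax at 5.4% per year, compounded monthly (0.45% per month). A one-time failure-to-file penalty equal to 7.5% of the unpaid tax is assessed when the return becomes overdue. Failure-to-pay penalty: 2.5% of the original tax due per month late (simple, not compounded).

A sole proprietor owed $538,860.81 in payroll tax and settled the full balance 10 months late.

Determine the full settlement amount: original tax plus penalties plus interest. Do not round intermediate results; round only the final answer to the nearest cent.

Failure-to-file penalty: 7.5% × $538,860.81 = $40,414.56…
Failure-to-pay penalty = 2.5% × $538,860.81 × 10 mo = $134,715.20…
Interest: $538,860.81 × ((1 + 0.0045)^10 − 1) = $538,860.81 × 0.0459223… = $24,745.7125…
Total = $538,860.81 + $175,129.7633… + $24,745.7125… = $738,736.29

$738,736.29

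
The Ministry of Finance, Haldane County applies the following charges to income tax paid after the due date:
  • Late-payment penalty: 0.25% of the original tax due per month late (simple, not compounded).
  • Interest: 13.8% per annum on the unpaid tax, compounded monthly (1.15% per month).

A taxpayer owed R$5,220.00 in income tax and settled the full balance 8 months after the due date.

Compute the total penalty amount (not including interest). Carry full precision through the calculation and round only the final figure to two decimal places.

R$104.40

Late-payment penalty: 8 × 0.25% × R$5,220.00 = R$104.40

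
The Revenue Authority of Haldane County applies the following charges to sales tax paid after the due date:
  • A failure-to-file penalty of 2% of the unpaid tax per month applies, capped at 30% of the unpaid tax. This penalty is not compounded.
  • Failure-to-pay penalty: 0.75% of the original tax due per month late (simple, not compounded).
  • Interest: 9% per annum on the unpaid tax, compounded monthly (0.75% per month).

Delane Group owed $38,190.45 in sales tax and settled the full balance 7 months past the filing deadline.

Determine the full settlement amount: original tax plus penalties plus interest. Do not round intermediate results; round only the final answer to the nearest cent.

$47,592.79

Failure-to-file: 7 × 2% × $38,190.45 = $5,346.66… (under the 30% cap)
Failure-to-pay penalty = 0.75% × $38,190.45 × 7 mo = $2,005.00…
Interest: $38,190.45 × ((1 + 0.0075)^7 − 1) = $38,190.45 × 0.0536961… = $2,050.6792…
Total = $38,190.45 + $7,351.6616… + $2,050.6792… = $47,592.79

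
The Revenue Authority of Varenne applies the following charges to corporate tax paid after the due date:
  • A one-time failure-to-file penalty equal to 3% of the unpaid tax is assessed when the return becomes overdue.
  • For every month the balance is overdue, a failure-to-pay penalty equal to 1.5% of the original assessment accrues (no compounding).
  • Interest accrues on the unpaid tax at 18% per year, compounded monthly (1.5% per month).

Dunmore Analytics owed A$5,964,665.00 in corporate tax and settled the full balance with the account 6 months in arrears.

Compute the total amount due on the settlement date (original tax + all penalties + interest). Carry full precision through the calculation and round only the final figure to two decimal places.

A$7,237,782.57

Failure-to-file penalty: 3% × A$5,964,665.00 = A$178,939.95
Failure-to-pay penalty = 1.5% × A$5,964,665.00 × 6 mo = A$536,819.85
Interest: A$5,964,665.00 × ((1 + 0.015)^6 − 1) = A$5,964,665.00 × 0.0934433… = A$557,357.7659…
Total = A$5,964,665.00 + A$715,759.8000 + A$557,357.7659… = A$7,237,782.57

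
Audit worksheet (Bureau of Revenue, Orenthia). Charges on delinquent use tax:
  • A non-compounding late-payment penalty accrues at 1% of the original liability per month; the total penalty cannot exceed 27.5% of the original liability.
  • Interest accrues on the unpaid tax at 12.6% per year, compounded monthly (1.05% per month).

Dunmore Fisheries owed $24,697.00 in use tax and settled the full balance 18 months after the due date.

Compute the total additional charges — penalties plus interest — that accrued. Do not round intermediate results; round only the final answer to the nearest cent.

$9,554.06

Penalty: 18 × 1% × $24,697.00 = $4,445.46 (below the 27.5% cap of $6,791.68…)
Interest: $24,697.00 × ((1 + 0.0105)^18 − 1) = $24,697.00 × 0.2068512… = $5,108.6037…
Penalties + interest = $4,445.4600 + $5,108.6037… = $9,554.06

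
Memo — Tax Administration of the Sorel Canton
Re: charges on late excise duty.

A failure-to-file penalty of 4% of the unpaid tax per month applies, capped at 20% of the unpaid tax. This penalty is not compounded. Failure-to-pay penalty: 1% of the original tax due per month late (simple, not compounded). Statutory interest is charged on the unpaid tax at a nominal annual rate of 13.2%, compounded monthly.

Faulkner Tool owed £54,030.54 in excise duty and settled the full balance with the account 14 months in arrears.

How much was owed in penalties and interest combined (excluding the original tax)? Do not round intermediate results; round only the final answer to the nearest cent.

Failure-to-file: 14 × 4% × £54,030.54 = £30,257.10…, capped at 20% × £54,030.54 = £10,806.11…
Failure-to-pay penalty: 14 × 1% × £54,030.54 = £7,564.28…
Interest (13.2%/yr ÷ 12 = 1.1%/month): £54,030.54 × ((1 + 0.011)^14 − 1) = £8,942.6199…
Penalties + interest = £18,370.3836 + £8,942.6199… = £27,313.00

£27,313.00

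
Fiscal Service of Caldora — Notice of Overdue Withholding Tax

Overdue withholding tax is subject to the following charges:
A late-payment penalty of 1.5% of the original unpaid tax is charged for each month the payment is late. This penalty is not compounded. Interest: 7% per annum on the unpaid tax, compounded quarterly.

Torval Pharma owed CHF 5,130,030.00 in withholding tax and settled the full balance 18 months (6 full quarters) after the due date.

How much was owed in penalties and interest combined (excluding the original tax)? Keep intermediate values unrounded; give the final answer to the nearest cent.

CHF 1,947,884.47

Late-payment penalty = 1.5% × CHF 5,130,030.00 × 18 mo = CHF 1,385,108.10
Interest (7%/yr ÷ 4 = 1.75%/quarter): CHF 5,130,030.00 × ((1 + 0.0175)^6 − 1) = CHF 562,776.3682…
Penalties + interest = CHF 1,385,108.1000 + CHF 562,776.3682… = CHF 1,947,884.47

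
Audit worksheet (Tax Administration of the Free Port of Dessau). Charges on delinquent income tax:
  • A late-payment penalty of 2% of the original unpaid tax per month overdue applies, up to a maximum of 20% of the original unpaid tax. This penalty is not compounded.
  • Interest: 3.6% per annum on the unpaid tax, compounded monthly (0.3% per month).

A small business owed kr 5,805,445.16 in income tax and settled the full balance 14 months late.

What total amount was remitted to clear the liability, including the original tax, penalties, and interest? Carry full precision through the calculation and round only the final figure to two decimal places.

Penalty (uncapped): 14 × 2% × kr 5,805,445.16 = kr 1,625,524.64…; cap = 20% × kr 5,805,445.16 = kr 1,161,089.03… → penalty = kr 1,161,089.03…
Interest: kr 5,805,445.16 × ((1 + 0.003)^14 − 1) = kr 5,805,445.16 × 0.0428289… = kr 248,640.8858…
Total = kr 5,805,445.16 + kr 1,161,089.0320 + kr 248,640.8858… = kr 7,215,175.08

kr 7,215,175.08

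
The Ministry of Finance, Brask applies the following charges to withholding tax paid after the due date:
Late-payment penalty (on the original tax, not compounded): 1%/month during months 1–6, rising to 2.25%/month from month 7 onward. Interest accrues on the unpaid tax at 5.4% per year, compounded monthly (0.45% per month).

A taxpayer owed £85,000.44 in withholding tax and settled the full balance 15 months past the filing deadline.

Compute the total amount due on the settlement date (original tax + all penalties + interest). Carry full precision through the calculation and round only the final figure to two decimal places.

£113,234.89

Penalty, months 1–6: 6 × 1% × £85,000.44 = £5,100.03…
Penalty, months 7–15: 9 × 2.25% × £85,000.44 = £17,212.59…
Interest: £85,000.44 × ((1 + 0.0045)^15 − 1) = £85,000.44 × 0.0696683… = £5,921.8342…
Total = £85,000.44 + £22,312.6155 + £5,921.8342… = £113,234.89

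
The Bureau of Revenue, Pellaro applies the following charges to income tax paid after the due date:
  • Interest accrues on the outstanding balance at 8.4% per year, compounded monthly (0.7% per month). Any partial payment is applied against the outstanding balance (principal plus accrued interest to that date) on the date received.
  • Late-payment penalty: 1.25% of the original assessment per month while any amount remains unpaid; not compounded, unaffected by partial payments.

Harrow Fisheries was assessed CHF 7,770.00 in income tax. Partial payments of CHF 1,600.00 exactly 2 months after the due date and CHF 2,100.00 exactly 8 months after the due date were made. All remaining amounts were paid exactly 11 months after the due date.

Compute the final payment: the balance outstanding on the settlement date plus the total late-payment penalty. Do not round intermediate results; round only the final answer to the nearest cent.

Balance at month 2: CHF 7,770.0000 × (1 + 0.007)^2 = CHF 7,879.1607…
After CHF 1,600.00 payment: CHF 7,879.1607… − CHF 1,600.00 = CHF 6,279.1607…
Balance at month 8: CHF 6,279.1607… × (1 + 0.007)^6 = CHF 6,547.5440…
After CHF 2,100.00 payment: CHF 6,547.5440… − CHF 2,100.00 = CHF 4,447.5440…
Balance at month 11: CHF 4,447.5440… × (1 + 0.007)^3 = CHF 4,541.5977…
Penalty: 11 × 1.25% × CHF 7,770.00 = CHF 1,068.38…
Final settlement = outstanding balance + penalty = CHF 4,541.5977… + CHF 1,068.38… = CHF 5,609.97

CHF 5,609.97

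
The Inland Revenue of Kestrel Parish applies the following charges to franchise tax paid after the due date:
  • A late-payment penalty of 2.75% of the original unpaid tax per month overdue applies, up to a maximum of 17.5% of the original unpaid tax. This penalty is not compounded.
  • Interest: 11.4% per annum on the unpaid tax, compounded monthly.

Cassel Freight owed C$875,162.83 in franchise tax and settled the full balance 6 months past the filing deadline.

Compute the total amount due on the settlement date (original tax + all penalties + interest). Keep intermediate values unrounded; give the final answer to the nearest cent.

Penalty: 6 × 2.75% × C$875,162.83 = C$144,401.87… (below the 17.5% cap of C$153,153.50…)
Interest (11.4%/yr ÷ 12 = 0.95%/month): C$875,162.83 × ((1 + 0.0095)^6 − 1) = C$51,084.1472…
Total = C$875,162.83 + C$144,401.8670… + C$51,084.1472… = C$1,070,648.84

C$1,070,648.84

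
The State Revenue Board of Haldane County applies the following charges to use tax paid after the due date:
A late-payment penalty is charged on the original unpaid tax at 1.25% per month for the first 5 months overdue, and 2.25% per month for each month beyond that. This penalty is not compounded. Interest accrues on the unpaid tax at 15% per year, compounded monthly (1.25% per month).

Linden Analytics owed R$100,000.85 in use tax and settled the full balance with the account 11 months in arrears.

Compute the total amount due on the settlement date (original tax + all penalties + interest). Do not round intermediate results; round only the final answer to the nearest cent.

R$134,393.56

Penalty, months 1–5: 5 × 1.25% × R$100,000.85 = R$6,250.05…
Penalty, months 6–11: 6 × 2.25% × R$100,000.85 = R$13,500.11…
Interest: R$100,000.85 × ((1 + 0.0125)^11 − 1) = R$100,000.85 × 0.1464242… = R$14,642.5460…
Total = R$100,000.85 + R$19,750.1679… + R$14,642.5460… = R$134,393.56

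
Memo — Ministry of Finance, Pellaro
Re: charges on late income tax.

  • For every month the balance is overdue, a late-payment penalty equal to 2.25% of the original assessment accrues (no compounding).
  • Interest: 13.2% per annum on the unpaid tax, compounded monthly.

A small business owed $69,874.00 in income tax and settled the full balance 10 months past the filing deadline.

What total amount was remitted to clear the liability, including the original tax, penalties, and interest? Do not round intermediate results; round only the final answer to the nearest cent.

$93,673.63

Late-payment penalty: 10 × 2.25% × $69,874.00 = $15,721.65
Interest (13.2%/yr ÷ 12 = 1.1%/month): $69,874.00 × ((1 + 0.011)^10 − 1) = $8,077.9819…
Total = $69,874.00 + $15,721.6500 + $8,077.9819… = $93,673.63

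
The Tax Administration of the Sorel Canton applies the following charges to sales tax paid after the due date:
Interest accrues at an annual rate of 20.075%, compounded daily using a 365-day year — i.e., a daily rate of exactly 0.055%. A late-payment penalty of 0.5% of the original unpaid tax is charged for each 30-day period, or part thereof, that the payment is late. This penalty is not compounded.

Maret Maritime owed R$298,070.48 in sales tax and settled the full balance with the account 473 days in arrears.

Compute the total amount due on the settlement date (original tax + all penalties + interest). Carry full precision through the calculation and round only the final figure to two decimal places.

Penalty periods: ⌈473/30⌉ = 16; penalty = 16 × 0.5% × R$298,070.48 = R$23,845.64…
Interest: R$298,070.48 × ((1 + 0.00055)^473 − 1) = R$298,070.48 × 0.29703188… = R$88,536.4351…
Total = R$298,070.48 + R$23,845.6384 + R$88,536.4351… = R$410,452.55

R$410,452.55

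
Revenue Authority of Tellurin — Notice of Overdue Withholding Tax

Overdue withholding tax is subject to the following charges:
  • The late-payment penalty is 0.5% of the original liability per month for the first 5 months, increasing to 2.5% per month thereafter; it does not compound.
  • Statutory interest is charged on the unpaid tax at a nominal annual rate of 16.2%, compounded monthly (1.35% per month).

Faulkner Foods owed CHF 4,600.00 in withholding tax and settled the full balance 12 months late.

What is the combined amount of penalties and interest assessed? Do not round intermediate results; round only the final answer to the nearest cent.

CHF 1,723.10

Penalty, months 1–5: 5 × 0.5% × CHF 4,600.00 = CHF 115.00
Penalty, months 6–12: 7 × 2.5% × CHF 4,600.00 = CHF 805.00
Interest: CHF 4,600.00 × ((1 + 0.0135)^12 − 1) = CHF 4,600.00 × 0.1745866… = CHF 803.0983…
Penalties + interest = CHF 920.0000 + CHF 803.0983… = CHF 1,723.10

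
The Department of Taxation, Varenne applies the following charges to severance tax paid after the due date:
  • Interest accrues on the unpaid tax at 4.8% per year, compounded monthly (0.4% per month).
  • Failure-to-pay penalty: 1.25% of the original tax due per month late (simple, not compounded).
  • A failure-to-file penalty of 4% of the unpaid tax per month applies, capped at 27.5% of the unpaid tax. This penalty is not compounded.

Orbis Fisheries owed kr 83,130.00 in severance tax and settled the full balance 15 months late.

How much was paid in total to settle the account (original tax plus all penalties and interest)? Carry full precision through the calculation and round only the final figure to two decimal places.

kr 126,707.53

Failure-to-file: 15 × 4% × kr 83,130.00 = kr 49,878.00, capped at 27.5% × kr 83,130.00 = kr 22,860.75
Failure-to-pay penalty = 1.25% × kr 83,130.00 × 15 mo = kr 15,586.88…
Interest: kr 83,130.00 × ((1 + 0.004)^15 − 1) = kr 83,130.00 × 0.0617095… = kr 5,129.9085…
Total = kr 83,130.00 + kr 38,447.6250 + kr 5,129.9085… = kr 126,707.53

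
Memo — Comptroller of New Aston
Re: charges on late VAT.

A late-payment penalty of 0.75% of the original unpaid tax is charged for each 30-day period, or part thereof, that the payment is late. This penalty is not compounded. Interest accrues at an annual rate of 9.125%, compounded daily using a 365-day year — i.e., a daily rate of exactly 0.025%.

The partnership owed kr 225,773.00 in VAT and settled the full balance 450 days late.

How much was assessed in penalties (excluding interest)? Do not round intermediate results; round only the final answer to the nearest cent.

Penalty periods: ⌈450/30⌉ = 15; penalty = 15 × 0.75% × kr 225,773.00 = kr 25,399.46…

kr 25,399.46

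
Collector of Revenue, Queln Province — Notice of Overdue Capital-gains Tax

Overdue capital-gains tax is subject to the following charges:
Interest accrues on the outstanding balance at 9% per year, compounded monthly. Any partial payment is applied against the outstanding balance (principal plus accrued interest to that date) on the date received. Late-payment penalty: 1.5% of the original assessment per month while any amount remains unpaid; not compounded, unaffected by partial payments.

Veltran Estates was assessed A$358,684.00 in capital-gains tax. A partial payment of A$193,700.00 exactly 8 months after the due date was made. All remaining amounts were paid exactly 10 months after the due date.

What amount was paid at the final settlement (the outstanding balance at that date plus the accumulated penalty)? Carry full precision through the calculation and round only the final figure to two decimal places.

Monthly rate = 9% ÷ 12 = 0.75%
Balance at month 8: A$358,684.0000 × (1 + 0.0075)^8 = A$380,778.5211…
After A$193,700.00 payment: A$380,778.5211… − A$193,700.00 = A$187,078.5211…
Balance at month 10: A$187,078.5211… × (1 + 0.0075)^2 = A$189,895.2221…
Penalty: 10 × 1.5% × A$358,684.00 = A$53,802.60
Final settlement = outstanding balance + penalty = A$189,895.2221… + A$53,802.60 = A$243,697.82

A$243,697.82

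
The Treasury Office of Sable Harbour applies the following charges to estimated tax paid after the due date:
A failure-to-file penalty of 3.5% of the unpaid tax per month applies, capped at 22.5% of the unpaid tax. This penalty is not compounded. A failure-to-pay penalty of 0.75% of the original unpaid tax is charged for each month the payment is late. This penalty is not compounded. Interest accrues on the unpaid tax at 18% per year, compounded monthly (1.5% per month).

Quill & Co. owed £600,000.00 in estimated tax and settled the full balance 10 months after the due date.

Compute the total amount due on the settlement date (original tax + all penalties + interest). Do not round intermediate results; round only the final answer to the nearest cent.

Failure-to-file: 10 × 3.5% × £600,000.00 = £210,000.00, capped at 22.5% × £600,000.00 = £135,000.00
Failure-to-pay penalty: 10 × 0.75% × £600,000.00 = £45,000.00
Interest: £600,000.00 × ((1 + 0.015)^10 − 1) = £600,000.00 × 0.1605408… = £96,324.4950…
Total = £600,000.00 + £180,000.0000 + £96,324.4950… = £876,324.50

£876,324.50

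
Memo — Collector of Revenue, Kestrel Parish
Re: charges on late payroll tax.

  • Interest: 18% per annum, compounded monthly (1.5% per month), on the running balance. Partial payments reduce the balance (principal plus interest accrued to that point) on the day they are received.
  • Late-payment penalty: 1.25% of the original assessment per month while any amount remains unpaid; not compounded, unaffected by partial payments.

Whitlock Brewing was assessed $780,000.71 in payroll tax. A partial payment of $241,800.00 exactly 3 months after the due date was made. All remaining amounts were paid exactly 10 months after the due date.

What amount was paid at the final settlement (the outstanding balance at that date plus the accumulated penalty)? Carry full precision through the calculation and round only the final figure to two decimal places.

$734,362.26

Balance at month 3: $780,000.7100 × (1 + 0.015)^3 = $815,629.8749…
After $241,800.00 payment: $815,629.8749… − $241,800.00 = $573,829.8749…
Balance at month 10: $573,829.8749… × (1 + 0.015)^7 = $636,862.1676…
Penalty: 10 × 1.25% × $780,000.71 = $97,500.09…
Final settlement = outstanding balance + penalty = $636,862.1676… + $97,500.09… = $734,362.26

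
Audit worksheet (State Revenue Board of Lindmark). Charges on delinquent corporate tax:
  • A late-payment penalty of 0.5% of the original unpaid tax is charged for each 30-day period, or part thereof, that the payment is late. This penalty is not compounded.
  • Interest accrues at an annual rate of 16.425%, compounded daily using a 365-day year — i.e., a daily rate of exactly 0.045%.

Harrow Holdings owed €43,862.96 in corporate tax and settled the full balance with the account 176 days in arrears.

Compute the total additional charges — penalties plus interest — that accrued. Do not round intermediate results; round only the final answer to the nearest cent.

Penalty periods: ⌈176/30⌉ = 6; penalty = 6 × 0.5% × €43,862.96 = €1,315.89…
Interest: €43,862.96 × ((1 + 0.00045)^176 − 1) = €43,862.96 × 0.08240150… = €3,614.3738…
Penalties + interest = €1,315.8888 + €3,614.3738… = €4,930.26

€4,930.26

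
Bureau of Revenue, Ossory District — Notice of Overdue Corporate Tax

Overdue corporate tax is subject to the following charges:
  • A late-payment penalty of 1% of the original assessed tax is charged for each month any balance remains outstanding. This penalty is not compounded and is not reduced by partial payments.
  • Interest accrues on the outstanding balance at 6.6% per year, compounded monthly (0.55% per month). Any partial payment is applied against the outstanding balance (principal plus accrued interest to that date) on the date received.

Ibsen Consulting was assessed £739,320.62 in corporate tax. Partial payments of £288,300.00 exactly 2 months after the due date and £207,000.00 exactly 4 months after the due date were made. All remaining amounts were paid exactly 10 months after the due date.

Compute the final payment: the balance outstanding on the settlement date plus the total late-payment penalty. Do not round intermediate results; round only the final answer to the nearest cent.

£339,778.91

Balance at month 2: £739,320.6200 × (1 + 0.0055)^2 = £747,475.5113…
After £288,300.00 payment: £747,475.5113… − £288,300.00 = £459,175.5113…
Balance at month 4: £459,175.5113… × (1 + 0.0055)^2 = £464,240.3320…
After £207,000.00 payment: £464,240.3320… − £207,000.00 = £257,240.3320…
Balance at month 10: £257,240.3320… × (1 + 0.0055)^6 = £265,846.8452…
Penalty: 10 × 1% × £739,320.62 = £73,932.06…
Final settlement = outstanding balance + penalty = £265,846.8452… + £73,932.06… = £339,778.91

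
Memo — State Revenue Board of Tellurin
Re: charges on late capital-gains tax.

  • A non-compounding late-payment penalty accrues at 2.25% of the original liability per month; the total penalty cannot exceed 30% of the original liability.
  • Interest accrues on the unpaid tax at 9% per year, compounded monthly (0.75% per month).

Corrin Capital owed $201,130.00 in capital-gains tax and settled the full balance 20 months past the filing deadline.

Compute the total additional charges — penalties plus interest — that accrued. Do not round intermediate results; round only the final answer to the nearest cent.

$92,757.97

Penalty (uncapped): 20 × 2.25% × $201,130.00 = $90,508.50; cap = 30% × $201,130.00 = $60,339.00 → penalty = $60,339.00
Interest: $201,130.00 × ((1 + 0.0075)^20 − 1) = $201,130.00 × 0.1611841… = $32,418.9665…
Penalties + interest = $60,339.0000 + $32,418.9665… = $92,757.97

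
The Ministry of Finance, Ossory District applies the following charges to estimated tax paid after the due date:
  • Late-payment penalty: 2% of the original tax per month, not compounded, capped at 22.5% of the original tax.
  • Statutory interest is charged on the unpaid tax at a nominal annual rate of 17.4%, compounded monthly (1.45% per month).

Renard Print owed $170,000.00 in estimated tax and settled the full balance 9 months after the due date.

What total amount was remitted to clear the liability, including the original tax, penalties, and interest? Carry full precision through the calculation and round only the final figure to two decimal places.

$224,116.23

Penalty: 9 × 2% × $170,000.00 = $30,600.00 (below the 22.5% cap of $38,250.00)
Interest: $170,000.00 × ((1 + 0.0145)^9 − 1) = $170,000.00 × 0.1383307… = $23,516.2251…
Total = $170,000.00 + $30,600.0000 + $23,516.2251… = $224,116.23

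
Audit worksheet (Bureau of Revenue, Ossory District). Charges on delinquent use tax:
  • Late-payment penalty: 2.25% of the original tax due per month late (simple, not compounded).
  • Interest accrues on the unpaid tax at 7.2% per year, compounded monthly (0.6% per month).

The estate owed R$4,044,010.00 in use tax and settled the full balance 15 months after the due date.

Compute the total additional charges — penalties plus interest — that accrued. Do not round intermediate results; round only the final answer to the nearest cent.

Late-payment penalty = 2.25% × R$4,044,010.00 × 15 mo = R$1,364,853.38…
Interest: R$4,044,010.00 × ((1 + 0.006)^15 − 1) = R$4,044,010.00 × 0.0938801… = R$379,651.9525…
Penalties + interest = R$1,364,853.3750 + R$379,651.9525… = R$1,744,505.33

R$1,744,505.33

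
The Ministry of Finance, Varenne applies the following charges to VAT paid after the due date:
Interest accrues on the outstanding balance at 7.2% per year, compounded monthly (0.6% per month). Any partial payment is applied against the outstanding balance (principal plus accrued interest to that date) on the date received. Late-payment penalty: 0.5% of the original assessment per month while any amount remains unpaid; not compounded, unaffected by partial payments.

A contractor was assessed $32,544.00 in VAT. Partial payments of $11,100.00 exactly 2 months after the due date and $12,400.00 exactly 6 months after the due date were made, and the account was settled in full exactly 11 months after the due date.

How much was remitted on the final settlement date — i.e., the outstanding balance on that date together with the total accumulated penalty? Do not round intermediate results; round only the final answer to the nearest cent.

$12,056.96

Balance at month 2: $32,544.0000 × (1 + 0.006)^2 = $32,935.6996…
After $11,100.00 payment: $32,935.6996… − $11,100.00 = $21,835.6996…
Balance at month 6: $21,835.6996… × (1 + 0.006)^4 = $22,364.4918…
After $12,400.00 payment: $22,364.4918… − $12,400.00 = $9,964.4918…
Balance at month 11: $9,964.4918… × (1 + 0.006)^5 = $10,267.0353…
Penalty: 11 × 0.5% × $32,544.00 = $1,789.92
Final settlement = outstanding balance + penalty = $10,267.0353… + $1,789.92 = $12,056.96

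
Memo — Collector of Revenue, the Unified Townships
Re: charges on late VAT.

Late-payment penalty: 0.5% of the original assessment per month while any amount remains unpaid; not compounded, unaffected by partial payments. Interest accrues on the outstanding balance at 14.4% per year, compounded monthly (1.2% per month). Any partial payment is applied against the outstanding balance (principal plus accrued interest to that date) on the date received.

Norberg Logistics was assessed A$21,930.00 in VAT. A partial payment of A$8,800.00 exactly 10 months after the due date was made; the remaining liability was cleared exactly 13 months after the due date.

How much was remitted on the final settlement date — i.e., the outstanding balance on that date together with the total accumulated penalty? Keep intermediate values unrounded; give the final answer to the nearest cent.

A$17,913.40

Balance at month 10: A$21,930.0000 × (1 + 0.012)^10 = A$24,708.3507…
After A$8,800.00 payment: A$24,708.3507… − A$8,800.00 = A$15,908.3507…
Balance at month 13: A$15,908.3507… × (1 + 0.012)^3 = A$16,487.9512…
Penalty: 13 × 0.5% × A$21,930.00 = A$1,425.45
Final settlement = outstanding balance + penalty = A$16,487.9512… + A$1,425.45 = A$17,913.40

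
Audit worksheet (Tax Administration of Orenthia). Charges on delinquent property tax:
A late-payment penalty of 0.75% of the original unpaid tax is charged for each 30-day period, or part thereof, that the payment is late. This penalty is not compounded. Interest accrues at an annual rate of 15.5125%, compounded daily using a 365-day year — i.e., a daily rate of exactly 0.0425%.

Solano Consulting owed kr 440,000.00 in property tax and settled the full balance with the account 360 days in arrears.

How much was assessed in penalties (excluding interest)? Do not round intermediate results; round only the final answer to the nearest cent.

kr 39,600.00

Penalty periods: ⌈360/30⌉ = 12; penalty = 12 × 0.75% × kr 440,000.00 = kr 39,600.00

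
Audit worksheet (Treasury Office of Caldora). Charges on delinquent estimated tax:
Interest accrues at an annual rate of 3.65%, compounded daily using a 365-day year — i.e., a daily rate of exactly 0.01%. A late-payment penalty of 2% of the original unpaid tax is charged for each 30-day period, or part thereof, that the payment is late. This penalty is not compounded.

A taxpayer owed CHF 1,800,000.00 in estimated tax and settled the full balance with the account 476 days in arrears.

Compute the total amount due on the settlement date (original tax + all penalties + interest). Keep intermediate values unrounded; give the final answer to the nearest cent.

CHF 2,463,747.44

Penalty periods: ⌈476/30⌉ = 16; penalty = 16 × 2% × CHF 1,800,000.00 = CHF 576,000.00
Interest: CHF 1,800,000.00 × ((1 + 0.0001)^476 − 1) = CHF 1,800,000.00 × 0.04874858… = CHF 87,747.4352…
Total = CHF 1,800,000.00 + CHF 576,000.0000 + CHF 87,747.4352… = CHF 2,463,747.44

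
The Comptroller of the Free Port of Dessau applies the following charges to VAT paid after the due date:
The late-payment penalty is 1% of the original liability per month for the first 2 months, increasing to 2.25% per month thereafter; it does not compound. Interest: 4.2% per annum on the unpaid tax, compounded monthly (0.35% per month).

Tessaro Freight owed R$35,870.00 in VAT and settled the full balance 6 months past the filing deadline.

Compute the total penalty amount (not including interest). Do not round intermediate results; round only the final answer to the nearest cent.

R$3,945.70

Penalty, months 1–2: 2 × 1% × R$35,870.00 = R$717.40
Penalty, months 3–6: 4 × 2.25% × R$35,870.00 = R$3,228.30
Total penalty = R$717.40 + R$3,228.30 = R$3,945.70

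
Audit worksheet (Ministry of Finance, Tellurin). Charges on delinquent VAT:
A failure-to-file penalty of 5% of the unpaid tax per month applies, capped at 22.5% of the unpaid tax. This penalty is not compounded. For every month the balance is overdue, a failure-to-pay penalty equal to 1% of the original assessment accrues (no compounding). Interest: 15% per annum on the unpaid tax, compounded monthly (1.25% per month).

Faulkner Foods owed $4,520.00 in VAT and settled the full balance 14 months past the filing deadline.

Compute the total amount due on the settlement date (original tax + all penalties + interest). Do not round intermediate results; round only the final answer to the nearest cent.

$7,028.40

Failure-to-file: 14 × 5% × $4,520.00 = $3,164.00, capped at 22.5% × $4,520.00 = $1,017.00
Failure-to-pay penalty: 14 × 1% × $4,520.00 = $632.80
Interest: $4,520.00 × ((1 + 0.0125)^14 − 1) = $4,520.00 × 0.1899547… = $858.5955…
Total = $4,520.00 + $1,649.8000 + $858.5955… = $7,028.40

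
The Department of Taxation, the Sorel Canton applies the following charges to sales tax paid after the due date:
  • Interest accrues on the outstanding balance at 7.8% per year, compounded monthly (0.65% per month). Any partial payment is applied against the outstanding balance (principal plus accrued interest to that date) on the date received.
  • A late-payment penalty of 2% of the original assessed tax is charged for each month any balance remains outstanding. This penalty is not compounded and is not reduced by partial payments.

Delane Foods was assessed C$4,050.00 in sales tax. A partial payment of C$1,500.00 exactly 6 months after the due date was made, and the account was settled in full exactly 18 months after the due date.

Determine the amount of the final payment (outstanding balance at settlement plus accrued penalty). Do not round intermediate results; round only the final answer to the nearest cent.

Balance at month 6: C$4,050.0000 × (1 + 0.0065)^6 = C$4,210.5390…
After C$1,500.00 payment: C$4,210.5390… − C$1,500.00 = C$2,710.5390…
Balance at month 18: C$2,710.5390… × (1 + 0.0065)^12 = C$2,929.6856…
Penalty: 18 × 2% × C$4,050.00 = C$1,458.00
Final settlement = outstanding balance + penalty = C$2,929.6856… + C$1,458.00 = C$4,387.69

C$4,387.69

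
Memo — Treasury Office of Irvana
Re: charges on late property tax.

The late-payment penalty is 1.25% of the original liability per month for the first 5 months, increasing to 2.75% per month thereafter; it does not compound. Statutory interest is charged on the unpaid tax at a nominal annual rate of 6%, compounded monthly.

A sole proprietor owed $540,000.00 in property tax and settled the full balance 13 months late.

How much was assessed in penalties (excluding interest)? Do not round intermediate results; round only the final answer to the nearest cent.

Penalty, months 1–5: 5 × 1.25% × $540,000.00 = $33,750.00
Penalty, months 6–13: 8 × 2.75% × $540,000.00 = $118,800.00
Total penalty = $33,750.00 + $118,800.00 = $152,550.00

$152,550.00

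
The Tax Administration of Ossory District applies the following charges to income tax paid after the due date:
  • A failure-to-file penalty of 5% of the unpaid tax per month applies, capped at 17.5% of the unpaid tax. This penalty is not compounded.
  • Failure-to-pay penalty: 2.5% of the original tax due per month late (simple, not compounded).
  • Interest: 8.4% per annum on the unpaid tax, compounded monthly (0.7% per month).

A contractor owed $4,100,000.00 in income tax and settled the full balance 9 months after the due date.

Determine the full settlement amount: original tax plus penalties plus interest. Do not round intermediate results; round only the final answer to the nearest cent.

Failure-to-file: 9 × 5% × $4,100,000.00 = $1,845,000.00, capped at 17.5% × $4,100,000.00 = $717,500.00
Failure-to-pay penalty: 9 × 2.5% × $4,100,000.00 = $922,500.00
Interest: $4,100,000.00 × ((1 + 0.007)^9 − 1) = $4,100,000.00 × 0.0647931… = $265,651.7783…
Total = $4,100,000.00 + $1,640,000.0000 + $265,651.7783… = $6,005,651.78

$6,005,651.78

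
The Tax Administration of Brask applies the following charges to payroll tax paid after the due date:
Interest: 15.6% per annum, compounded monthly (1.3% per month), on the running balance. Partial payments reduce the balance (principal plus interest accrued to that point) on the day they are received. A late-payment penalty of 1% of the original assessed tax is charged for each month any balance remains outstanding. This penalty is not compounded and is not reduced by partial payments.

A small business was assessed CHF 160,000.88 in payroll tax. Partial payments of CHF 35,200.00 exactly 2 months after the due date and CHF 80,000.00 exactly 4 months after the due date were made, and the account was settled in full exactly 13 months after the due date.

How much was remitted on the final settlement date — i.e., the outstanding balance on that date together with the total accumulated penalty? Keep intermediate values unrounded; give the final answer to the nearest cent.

CHF 79,618.50

Balance at month 2: CHF 160,000.8800 × (1 + 0.013)^2 = CHF 164,187.9430…
After CHF 35,200.00 payment: CHF 164,187.9430… − CHF 35,200.00 = CHF 128,987.9430…
Balance at month 4: CHF 128,987.9430… × (1 + 0.013)^2 = CHF 132,363.4285…
After CHF 80,000.00 payment: CHF 132,363.4285… − CHF 80,000.00 = CHF 52,363.4285…
Balance at month 13: CHF 52,363.4285… × (1 + 0.013)^9 = CHF 58,818.3832…
Penalty: 13 × 1% × CHF 160,000.88 = CHF 20,800.11…
Final settlement = outstanding balance + penalty = CHF 58,818.3832… + CHF 20,800.11… = CHF 79,618.50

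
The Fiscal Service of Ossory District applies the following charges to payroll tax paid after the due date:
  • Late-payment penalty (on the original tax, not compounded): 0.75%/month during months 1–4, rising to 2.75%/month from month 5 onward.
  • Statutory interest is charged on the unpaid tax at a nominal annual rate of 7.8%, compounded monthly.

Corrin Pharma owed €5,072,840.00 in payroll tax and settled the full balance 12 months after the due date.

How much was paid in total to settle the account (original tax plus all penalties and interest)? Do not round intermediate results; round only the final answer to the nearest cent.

Penalty, months 1–4: 4 × 0.75% × €5,072,840.00 = €152,185.20
Penalty, months 5–12: 8 × 2.75% × €5,072,840.00 = €1,116,024.80
Interest (7.8%/yr ÷ 12 = 0.65%/month): €5,072,840.00 × ((1 + 0.0065)^12 − 1) = €410,138.1520…
Total = €5,072,840.00 + €1,268,210.0000 + €410,138.1520… = €6,751,188.15

€6,751,188.15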